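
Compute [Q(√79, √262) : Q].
[Q(√79, √262) : Q] = 4

[Q(√79):Q] = 2 (min poly x^2 - 79, irreducible since 79 is squarefree > 1). For the top step, suppose √262 ∈ Q(√79), say √262 = c + d√79 with c, d ∈ Q. Squaring: 262 = c^2 + 79d^2 + 2cd√79. Since √79 ∉ Q this forces 2cd = 0. If d = 0 then √262 = c ∈ Q, contradicting 262 squarefree > 1. If c = 0 then 262 = 79d^2, so 79·262 = (79d)^2 is a perfect square in Q — but 79·262 = 20698 is not a perfect square (since 79 and 262 are distinct squarefree integers). Contradiction. Hence √262 ∉ Q(√79), so x^2 - 262 stays irreducible over Q(√79) and [Q(√79, √262) : Q(√79)] = 2. By the tower law, [Q(√79, √262) : Q] = 2 · 2 = 4.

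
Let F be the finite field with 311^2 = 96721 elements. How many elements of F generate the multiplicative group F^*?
There are φ(96720) = 23040 primitive elements

F_q^* is cyclic of order q - 1 = 96720. A cyclic group of order m has exactly φ(m) generators. Here m = 96720 = 2^4 · 3 · 5 · 13 · 31, so the number of primitive elements is φ(96720) = 23040.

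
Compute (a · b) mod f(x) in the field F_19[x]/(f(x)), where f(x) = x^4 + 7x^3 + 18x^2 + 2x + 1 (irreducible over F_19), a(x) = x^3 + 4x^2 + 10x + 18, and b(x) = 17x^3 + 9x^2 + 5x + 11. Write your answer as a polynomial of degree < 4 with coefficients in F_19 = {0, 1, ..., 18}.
a · b ≡ 3x^3 + 9x^2 + 15x + 18 (mod f(x))

Multiply in F_19[x]: a(x)·b(x) = (x^3 + 4x^2 + 10x + 18)·(17x^3 + 9x^2 + 5x + 11) = 17x^6 + x^5 + 2x^4 + 9x^3 + 9x^2 + 10x + 8. This has degree ≥ 4, so divide by f(x) over F_19: 17x^6 + x^5 + 2x^4 + 9x^3 + 9x^2 + 10x + 8 = (17x^2 + 15x + 9)·(x^4 + 7x^3 + 18x^2 + 2x + 1) + (3x^3 + 9x^2 + 15x + 18). Hence a·b ≡ 3x^3 + 9x^2 + 15x + 18 (mod f). (F_19[x]/(f) is a field with 19^4 = 130321 elements since f is irreducible of degree 4.)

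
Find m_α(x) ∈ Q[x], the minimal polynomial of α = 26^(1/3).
m_α(x) = x^3 - 26

α satisfies α^3 = 26, so x^3 - 26 annihilates α. By the rational root test, a rational root p/q (in lowest terms) of x^3 - 26 would satisfy p^3 = 26 q^3, forcing q = 1 and p^3 = 26; but 26 is not a perfect cube, contradiction. A monic cubic over Q with no rational root is irreducible (any nontrivial factorization would include a linear factor). Hence x^3 - 26 is the minimal polynomial of α, and in particular [Q(α):Q] = 3.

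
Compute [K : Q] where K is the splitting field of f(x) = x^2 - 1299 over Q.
[K : Q] = 2

f(x) = x^2 - 1299 factors as (x - √1299)(x + √1299). The splitting field is K = Q(√1299). Since 1299 is squarefree and > 1, it is not a perfect square, so x^2 - 1299 is irreducible over Q and [Q(√1299) : Q] = 2. Hence [K : Q] = 2.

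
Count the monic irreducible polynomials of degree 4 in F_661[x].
There are 47724880830 monic irreducible polynomials of degree 4 over F_661

Each element of F_{661^4} that lies in no proper subfield is a root of exactly one monic irreducible of degree 4 over F_661, and each such polynomial has 4 distinct roots in F_{661^4}. By Möbius inversion the count is N_661(4) = (1/4) Σ_{d|4} μ(4/d) · 661^d = (1/4)(μ(4)·661^1 + μ(2)·661^2 + μ(1)·661^4) = 190899523320/4 = 47724880830.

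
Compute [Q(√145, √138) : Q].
[Q(√145, √138) : Q] = 4

[Q(√145):Q] = 2 (min poly x^2 - 145, irreducible since 145 is squarefree > 1). For the top step, suppose √138 ∈ Q(√145), say √138 = c + d√145 with c, d ∈ Q. Squaring: 138 = c^2 + 145d^2 + 2cd√145. Since √145 ∉ Q this forces 2cd = 0. If d = 0 then √138 = c ∈ Q, contradicting 138 squarefree > 1. If c = 0 then 138 = 145d^2, so 145·138 = (145d)^2 is a perfect square in Q — but 145·138 = 20010 is not a perfect square (since 145 and 138 are distinct squarefree integers). Contradiction. Hence √138 ∉ Q(√145), so x^2 - 138 stays irreducible over Q(√145) and [Q(√145, √138) : Q(√145)] = 2. By the tower law, [Q(√145, √138) : Q] = 2 · 2 = 4.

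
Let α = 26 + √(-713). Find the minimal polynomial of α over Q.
m_α(x) = x^2 - 52x + 1389

From α - 26 = √(-713), squaring gives (α - 26)^2 = -713, i.e. α^2 - 52α + 676 = -713, so α^2 - 52α + 1389 = 0. The discriminant of x^2 - 52x + 1389 is (-52)^2 - 4·(1389) = 2704 - 5556 = -2852, and 4·(-713) is not a perfect square in Q since -713 is squarefree and ≠ 1. Hence x^2 - 52x + 1389 is irreducible over Q and is the minimal polynomial of α.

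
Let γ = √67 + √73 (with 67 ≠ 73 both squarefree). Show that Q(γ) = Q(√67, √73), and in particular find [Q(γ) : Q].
[Q(γ) : Q] = 4 (equivalently, Q(γ) = Q(√67, √73))

Obviously Q(γ) ⊆ Q(√67, √73), and [Q(√67, √73):Q] = 4 (since 67, 73 are distinct squarefree integers > 1 with 4891 not a perfect square). To show equality we compute the minimal polynomial of γ. From γ = √67 + √73: γ^2 = 67 + 2√(4891) + 73 = 140 + 2√(4891), so γ^2 - 140 = 2√(4891); squaring, (γ^2 - 140)^2 = 4·4891, i.e. γ^4 - 280γ^2 + 19600 - 19564 = 0, i.e. γ^4 - 280γ^2 + 36 = 0. So γ is a root of x^4 - 280x^2 + 36. This polynomial is irreducible over Q: it has no rational root (each ±√67 ± √73 is irrational), and any factorization into two quadratics over Q would force √(4891) ∈ Q (pairing opposite roots) or √67, √73 ∈ Q (other pairings), all impossible. Hence [Q(γ):Q] = 4 = [Q(√67, √73):Q], so Q(γ) = Q(√67, √73).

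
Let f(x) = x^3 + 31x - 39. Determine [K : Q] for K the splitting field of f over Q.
[K : Q] = 6

By the rational root test, any rational root of the monic integer polynomial f(x) = x^3 + 31x - 39 must be an integer dividing the constant term -39, i.e. one of ±{1, 3, 13, 39}. Evaluating: f(1) = -7, f(-1) = -71, f(3) = 81, f(-3) = -159, f(13) = 2561, f(-13) = -2639, f(39) = 60489, f(-39) = -60567; none is 0, so f has no rational root and is therefore irreducible over Q (a cubic with no linear factor over a field is irreducible). For an irreducible cubic, the Galois group is A_3 or S_3 according as the discriminant disc(f) = -4a^3 - 27b^2 = -4·(31)^3 - 27·(-39)^2 = -160231 is or is not a square in Q. Here disc(f) = -160231 is not a perfect square in Q, so the Galois group of f over Q is not contained in A_3 and must be all of S_3. The splitting field has degree |S_3| = 6 over Q, so [K : Q] = 6.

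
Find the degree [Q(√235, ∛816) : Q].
[Q(√235, ∛816) : Q] = 6

Let L = Q(√235, ∛816). Since Q(√235) ⊂ L and [Q(√235):Q] = 2, the tower law gives 2 | [L:Q]. Likewise Q(∛816) ⊂ L with [Q(∛816):Q] = 3 (because 816 is not a perfect cube), so 3 | [L:Q]. As gcd(2,3) = 1, [L:Q] is divisible by 6. Conversely L is generated over Q by √235 and ∛816, so [L:Q] ≤ 2·3 = 6. Therefore [Q(√235, ∛816) : Q] = 6.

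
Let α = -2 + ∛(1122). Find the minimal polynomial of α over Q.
m_α(x) = x^3 + 6x^2 + 12x - 1114

Set β = α + 2 = ∛(1122), so β^3 = 1122. Then (α + 2)^3 - 1122 = 0, i.e. α is a root of g(x) = (x + 2)^3 - 1122 = x^3 + 6x^2 + 12x - 1114. Since g(x) = h(x + 2) where h(x) = x^3 - 1122, and h is irreducible over Q (because 1122 is not a perfect cube, so h has no rational root, and a monic cubic with no rational root is irreducible), g is also irreducible (irreducibility is preserved under the substitution x → x + 2). Hence m_α(x) = x^3 + 6x^2 + 12x - 1114.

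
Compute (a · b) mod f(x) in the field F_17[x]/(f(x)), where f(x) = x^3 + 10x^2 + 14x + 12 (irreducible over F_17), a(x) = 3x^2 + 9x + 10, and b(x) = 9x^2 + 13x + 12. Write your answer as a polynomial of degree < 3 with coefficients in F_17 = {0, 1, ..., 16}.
a · b ≡ 5x^2 + 8x + 16 (mod f(x))

Multiply in F_17[x]: a(x)·b(x) = (3x^2 + 9x + 10)·(9x^2 + 13x + 12) = 10x^4 + x^3 + 5x^2 + 1. This has degree ≥ 3, so divide by f(x) over F_17: 10x^4 + x^3 + 5x^2 + 1 = (10x + 3)·(x^3 + 10x^2 + 14x + 12) + (5x^2 + 8x + 16). Hence a·b ≡ 5x^2 + 8x + 16 (mod f). (F_17[x]/(f) is a field with 17^3 = 4913 elements since f is irreducible of degree 3.)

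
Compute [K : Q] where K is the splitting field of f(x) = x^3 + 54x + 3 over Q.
[K : Q] = 6

By the rational root test, any rational root of the monic integer polynomial f(x) = x^3 + 54x + 3 must be an integer dividing the constant term 3, i.e. one of ±{1, 3}. Evaluating: f(1) = 58, f(-1) = -52, f(3) = 192, f(-3) = -186; none is 0, so f has no rational root and is therefore irreducible over Q (a cubic with no linear factor over a field is irreducible). For an irreducible cubic, the Galois group is A_3 or S_3 according as the discriminant disc(f) = -4a^3 - 27b^2 = -4·(54)^3 - 27·(3)^2 = -630099 is or is not a square in Q. Here disc(f) = -630099 is not a perfect square in Q, so the Galois group of f over Q is not contained in A_3 and must be all of S_3. The splitting field has degree |S_3| = 6 over Q, so [K : Q] = 6.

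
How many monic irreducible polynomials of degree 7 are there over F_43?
There are 38831230152 monic irreducible polynomials of degree 7 over F_43

Each element of F_{43^7} that lies in no proper subfield is a root of exactly one monic irreducible of degree 7 over F_43, and each such polynomial has 7 distinct roots in F_{43^7}. By Möbius inversion the count is N_43(7) = (1/7) Σ_{d|7} μ(7/d) · 43^d = (1/7)(μ(7)·43^1 + μ(1)·43^7) = 271818611064/7 = 38831230152.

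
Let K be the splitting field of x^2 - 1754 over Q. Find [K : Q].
[K : Q] = 2

f(x) = x^2 - 1754 factors as (x - √1754)(x + √1754). The splitting field is K = Q(√1754). Since 1754 is squarefree and > 1, it is not a perfect square, so x^2 - 1754 is irreducible over Q and [Q(√1754) : Q] = 2. Hence [K : Q] = 2.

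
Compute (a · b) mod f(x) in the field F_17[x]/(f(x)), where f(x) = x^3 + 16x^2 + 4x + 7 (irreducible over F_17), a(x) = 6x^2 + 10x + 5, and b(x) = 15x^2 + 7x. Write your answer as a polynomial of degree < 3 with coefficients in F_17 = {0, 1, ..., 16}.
a · b ≡ 16x^2 + 11x + 15 (mod f(x))

Multiply in F_17[x]: a(x)·b(x) = (6x^2 + 10x + 5)·(15x^2 + 7x) = 5x^4 + 5x^3 + 9x^2 + x. This has degree ≥ 3, so divide by f(x) over F_17: 5x^4 + 5x^3 + 9x^2 + x = (5x + 10)·(x^3 + 16x^2 + 4x + 7) + (16x^2 + 11x + 15). Hence a·b ≡ 16x^2 + 11x + 15 (mod f). (F_17[x]/(f) is a field with 17^3 = 4913 elements since f is irreducible of degree 3.)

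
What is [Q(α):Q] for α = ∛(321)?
[Q(α):Q] = 3

The minimal polynomial of α is x^3 - 321, irreducible over Q since 321 is not a perfect cube (so x^3 - 321 has no rational root). Hence [Q(α):Q] = deg(m_α) = 3.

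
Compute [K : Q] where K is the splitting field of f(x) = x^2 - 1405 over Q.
[K : Q] = 2

f(x) = x^2 - 1405 factors as (x - √1405)(x + √1405). The splitting field is K = Q(√1405). Since 1405 is squarefree and > 1, it is not a perfect square, so x^2 - 1405 is irreducible over Q and [Q(√1405) : Q] = 2. Hence [K : Q] = 2.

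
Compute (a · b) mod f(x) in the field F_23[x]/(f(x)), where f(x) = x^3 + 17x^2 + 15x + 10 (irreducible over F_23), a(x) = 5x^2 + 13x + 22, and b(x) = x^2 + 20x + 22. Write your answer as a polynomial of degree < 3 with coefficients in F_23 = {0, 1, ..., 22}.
a · b ≡ 2x^2 + 3x + 20 (mod f(x))

Multiply in F_23[x]: a(x)·b(x) = (5x^2 + 13x + 22)·(x^2 + 20x + 22) = 5x^4 + 21x^3 + x^2 + 13x + 1. This has degree ≥ 3, so divide by f(x) over F_23: 5x^4 + 21x^3 + x^2 + 13x + 1 = (5x + 5)·(x^3 + 17x^2 + 15x + 10) + (2x^2 + 3x + 20). Hence a·b ≡ 2x^2 + 3x + 20 (mod f). (F_23[x]/(f) is a field with 23^3 = 12167 elements since f is irreducible of degree 3.)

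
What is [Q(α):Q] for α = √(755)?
[Q(α):Q] = 2

[Q(α):Q] equals the degree of the minimal polynomial of α. Here α^2 = 755 and x^2 - 755 is irreducible (d = 755 is squarefree, ≠ 1, hence not a square), so deg(m_α) = 2. Thus [Q(α):Q] = 2.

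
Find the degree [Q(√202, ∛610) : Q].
[Q(√202, ∛610) : Q] = 6

Let L = Q(√202, ∛610). Since Q(√202) ⊂ L and [Q(√202):Q] = 2, the tower law gives 2 | [L:Q]. Likewise Q(∛610) ⊂ L with [Q(∛610):Q] = 3 (because 610 is not a perfect cube), so 3 | [L:Q]. As gcd(2,3) = 1, [L:Q] is divisible by 6. Conversely L is generated over Q by √202 and ∛610, so [L:Q] ≤ 2·3 = 6. Therefore [Q(√202, ∛610) : Q] = 6.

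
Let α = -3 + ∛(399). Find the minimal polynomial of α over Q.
m_α(x) = x^3 + 9x^2 + 27x - 372

Set β = α + 3 = ∛(399), so β^3 = 399. Then (α + 3)^3 - 399 = 0, i.e. α is a root of g(x) = (x + 3)^3 - 399 = x^3 + 9x^2 + 27x - 372. Since g(x) = h(x + 3) where h(x) = x^3 - 399, and h is irreducible over Q (because 399 is not a perfect cube, so h has no rational root, and a monic cubic with no rational root is irreducible), g is also irreducible (irreducibility is preserved under the substitution x → x + 3). Hence m_α(x) = x^3 + 9x^2 + 27x - 372.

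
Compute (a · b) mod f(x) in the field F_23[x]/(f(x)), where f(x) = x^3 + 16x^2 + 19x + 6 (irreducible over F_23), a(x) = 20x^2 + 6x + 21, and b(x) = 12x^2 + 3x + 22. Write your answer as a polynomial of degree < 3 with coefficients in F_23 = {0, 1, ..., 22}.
a · b ≡ 2x^2 + 9 (mod f(x))

Multiply in F_23[x]: a(x)·b(x) = (20x^2 + 6x + 21)·(12x^2 + 3x + 22) = 10x^4 + 17x^3 + 20x^2 + 11x + 2. This has degree ≥ 3, so divide by f(x) over F_23: 10x^4 + 17x^3 + 20x^2 + 11x + 2 = (10x + 18)·(x^3 + 16x^2 + 19x + 6) + (2x^2 + 9). Hence a·b ≡ 2x^2 + 9 (mod f). (F_23[x]/(f) is a field with 23^3 = 12167 elements since f is irreducible of degree 3.)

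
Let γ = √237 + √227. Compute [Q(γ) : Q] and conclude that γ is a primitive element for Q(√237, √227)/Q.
[Q(γ) : Q] = 4 (equivalently, Q(γ) = Q(√237, √227))

Obviously Q(γ) ⊆ Q(√237, √227), and [Q(√237, √227):Q] = 4 (since 237, 227 are distinct squarefree integers > 1 with 53799 not a perfect square). To show equality we compute the minimal polynomial of γ. From γ = √237 + √227: γ^2 = 237 + 2√(53799) + 227 = 464 + 2√(53799), so γ^2 - 464 = 2√(53799); squaring, (γ^2 - 464)^2 = 4·53799, i.e. γ^4 - 928γ^2 + 215296 - 215196 = 0, i.e. γ^4 - 928γ^2 + 100 = 0. So γ is a root of x^4 - 928x^2 + 100. This polynomial is irreducible over Q: it has no rational root (each ±√237 ± √227 is irrational), and any factorization into two quadratics over Q would force √(53799) ∈ Q (pairing opposite roots) or √237, √227 ∈ Q (other pairings), all impossible. Hence [Q(γ):Q] = 4 = [Q(√237, √227):Q], so Q(γ) = Q(√237, √227).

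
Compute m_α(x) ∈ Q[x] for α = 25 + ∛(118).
m_α(x) = x^3 - 75x^2 + 1875x - 15743

Set β = α - 25 = ∛(118), so β^3 = 118. Then (α - 25)^3 - 118 = 0, i.e. α is a root of g(x) = (x - 25)^3 - 118 = x^3 - 75x^2 + 1875x - 15743. Since g(x) = h(x - 25) where h(x) = x^3 - 118, and h is irreducible over Q (because 118 is not a perfect cube, so h has no rational root, and a monic cubic with no rational root is irreducible), g is also irreducible (irreducibility is preserved under the substitution x → x - 25). Hence m_α(x) = x^3 - 75x^2 + 1875x - 15743.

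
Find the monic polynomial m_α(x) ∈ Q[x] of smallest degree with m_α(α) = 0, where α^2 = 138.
m_α(x) = x^2 - 138

α satisfies α^2 - 138 = 0, so x^2 - 138 annihilates α. Since d = 138 is squarefree and ≠ 1, it is not a perfect square in Q, so x^2 - 138 has no rational root and is therefore irreducible over Q (a degree-2 polynomial over a field is irreducible iff it has no root). Hence m_α(x) = x^2 - 138.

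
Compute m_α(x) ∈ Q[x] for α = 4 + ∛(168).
m_α(x) = x^3 - 12x^2 + 48x - 232

Set β = α - 4 = ∛(168), so β^3 = 168. Then (α - 4)^3 - 168 = 0, i.e. α is a root of g(x) = (x - 4)^3 - 168 = x^3 - 12x^2 + 48x - 232. Since g(x) = h(x - 4) where h(x) = x^3 - 168, and h is irreducible over Q (because 168 is not a perfect cube, so h has no rational root, and a monic cubic with no rational root is irreducible), g is also irreducible (irreducibility is preserved under the substitution x → x - 4). Hence m_α(x) = x^3 - 12x^2 + 48x - 232.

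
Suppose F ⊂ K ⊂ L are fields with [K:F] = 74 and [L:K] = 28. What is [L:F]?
[L:F] = 2072

The tower law says that for any tower of field extensions F ⊂ K ⊂ L with finite degrees, [L:F] = [L:K] · [K:F]. Here this gives [L:F] = 28 · 74 = 2072.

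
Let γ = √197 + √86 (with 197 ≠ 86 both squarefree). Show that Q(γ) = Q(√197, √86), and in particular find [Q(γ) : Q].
[Q(γ) : Q] = 4 (equivalently, Q(γ) = Q(√197, √86))

Obviously Q(γ) ⊆ Q(√197, √86), and [Q(√197, √86):Q] = 4 (since 197, 86 are distinct squarefree integers > 1 with 16942 not a perfect square). To show equality we compute the minimal polynomial of γ. From γ = √197 + √86: γ^2 = 197 + 2√(16942) + 86 = 283 + 2√(16942), so γ^2 - 283 = 2√(16942); squaring, (γ^2 - 283)^2 = 4·16942, i.e. γ^4 - 566γ^2 + 80089 - 67768 = 0, i.e. γ^4 - 566γ^2 + 12321 = 0. So γ is a root of x^4 - 566x^2 + 12321. This polynomial is irreducible over Q: it has no rational root (each ±√197 ± √86 is irrational), and any factorization into two quadratics over Q would force √(16942) ∈ Q (pairing opposite roots) or √197, √86 ∈ Q (other pairings), all impossible. Hence [Q(γ):Q] = 4 = [Q(√197, √86):Q], so Q(γ) = Q(√197, √86).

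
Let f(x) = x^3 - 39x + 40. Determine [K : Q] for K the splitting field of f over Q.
[K : Q] = 6

By the rational root test, any rational root of the monic integer polynomial f(x) = x^3 - 39x + 40 must be an integer dividing the constant term 40, i.e. one of ±{1, 2, 4, 5, 8, 10, 20, 40}. Evaluating: f(1) = 2, f(-1) = 78, f(2) = -30, f(-2) = 110, f(4) = -52, f(-4) = 132, f(5) = -30, f(-5) = 110, f(8) = 240, f(-8) = -160, f(10) = 650, f(-10) = -570, f(20) = 7260, f(-20) = -7180, f(40) = 62480, f(-40) = -62400; none is 0, so f has no rational root and is therefore irreducible over Q (a cubic with no linear factor over a field is irreducible). For an irreducible cubic, the Galois group is A_3 or S_3 according as the discriminant disc(f) = -4a^3 - 27b^2 = -4·(-39)^3 - 27·(40)^2 = 194076 is or is not a square in Q. Here disc(f) = 194076 is not a perfect square in Q, so the Galois group of f over Q is not contained in A_3 and must be all of S_3. The splitting field has degree |S_3| = 6 over Q, so [K : Q] = 6.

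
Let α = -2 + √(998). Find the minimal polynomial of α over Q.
m_α(x) = x^2 + 4x - 994

From α + 2 = √(998), squaring gives (α + 2)^2 = 998, i.e. α^2 + 4α + 4 = 998, so α^2 + 4α - 994 = 0. The discriminant of x^2 + 4x - 994 is (4)^2 - 4·(-994) = 16 + 3976 = 3992, and 4·(998) is not a perfect square in Q since 998 is squarefree and ≠ 1. Hence x^2 + 4x - 994 is irreducible over Q and is the minimal polynomial of α.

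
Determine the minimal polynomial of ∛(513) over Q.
m_α(x) = x^3 - 513

α satisfies α^3 = 513, so x^3 - 513 annihilates α. By the rational root test, a rational root p/q (in lowest terms) of x^3 - 513 would satisfy p^3 = 513 q^3, forcing q = 1 and p^3 = 513; but 513 is not a perfect cube, contradiction. A monic cubic over Q with no rational root is irreducible (any nontrivial factorization would include a linear factor). Hence x^3 - 513 is the minimal polynomial of α, and in particular [Q(α):Q] = 3.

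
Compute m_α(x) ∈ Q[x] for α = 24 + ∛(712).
m_α(x) = x^3 - 72x^2 + 1728x - 14536

Set β = α - 24 = ∛(712), so β^3 = 712. Then (α - 24)^3 - 712 = 0, i.e. α is a root of g(x) = (x - 24)^3 - 712 = x^3 - 72x^2 + 1728x - 14536. Since g(x) = h(x - 24) where h(x) = x^3 - 712, and h is irreducible over Q (because 712 is not a perfect cube, so h has no rational root, and a monic cubic with no rational root is irreducible), g is also irreducible (irreducibility is preserved under the substitution x → x - 24). Hence m_α(x) = x^3 - 72x^2 + 1728x - 14536.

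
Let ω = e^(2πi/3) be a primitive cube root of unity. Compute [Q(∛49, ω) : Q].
[Q(∛49, ω) : Q] = 6

[Q(∛49):Q] = 3 (min poly x^3 - 49, irreducible since 49 is not a perfect cube). [Q(ω):Q] = 2 (min poly x^2 + x + 1). Since Q(∛49) ⊂ R and ω ∉ R, we have ω ∉ Q(∛49), so x^2 + x + 1 remains irreducible over Q(∛49) and [Q(∛49, ω) : Q(∛49)] = 2. By the tower law, [Q(∛49, ω) : Q] = 3 · 2 = 6. (In fact Q(∛49, ω) is the splitting field of x^3 - 49 over Q.)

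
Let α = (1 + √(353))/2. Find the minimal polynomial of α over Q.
m_α(x) = x^2 - x - 88

From 2α - 1 = √(353), squaring gives (2α - 1)^2 = 353, i.e. 4α^2 - 4α + 1 = 353, so α^2 - α + (1 - 353)/4 = 0. Since 353 ≡ 1 (mod 4), (1 - 353)/4 = -88 ∈ Z. The polynomial x^2 - x - 88 has discriminant 1 - 4·(-88) = 353, which is not a perfect square in Q (d = 353 is squarefree and ≠ 1), so x^2 - x - 88 is irreducible over Q. It is the minimal polynomial of α.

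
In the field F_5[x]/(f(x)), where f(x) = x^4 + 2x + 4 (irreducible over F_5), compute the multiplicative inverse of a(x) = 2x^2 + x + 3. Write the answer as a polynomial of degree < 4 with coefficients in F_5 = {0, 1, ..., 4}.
a(x)^(-1) ≡ x^3 + 4x^2 + 4x + 4 (mod f(x))

Since f is irreducible over F_5, F_5[x]/(f) is a field and a(x) ≠ 0 has an inverse. Apply the extended Euclidean algorithm to f(x) and a(x) in F_5[x]: f(x) = (3x^2 + x)·a(x) + (4x + 4);  a(x) = (3x + 1)·(4x + 4) + (4). The last nonzero remainder is the constant 4 = gcd(f, a) in F_5. Back-substituting through the division chain expresses 4 = s(x)·a(x) + t(x)·f(x) with s(x) ≡ 4x^3 + x^2 + x + 1 (mod f), so (4x^3 + x^2 + x + 1)·a(x) ≡ 4 (mod f). Multiplying by 4^(-1) ≡ 4 in F_5 gives a(x)^(-1) ≡ 4·(4x^3 + x^2 + x + 1) ≡ x^3 + 4x^2 + 4x + 4 (mod f). Check: (2x^2 + x + 3)·(x^3 + 4x^2 + 4x + 4) = 2x^5 + 4x^4 + 4x^2 + x + 2 ≡ 1 (mod x^4 + 2x + 4).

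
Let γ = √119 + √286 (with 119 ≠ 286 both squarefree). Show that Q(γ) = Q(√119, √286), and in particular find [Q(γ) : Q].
[Q(γ) : Q] = 4 (equivalently, Q(γ) = Q(√119, √286))

Obviously Q(γ) ⊆ Q(√119, √286), and [Q(√119, √286):Q] = 4 (since 119, 286 are distinct squarefree integers > 1 with 34034 not a perfect square). To show equality we compute the minimal polynomial of γ. From γ = √119 + √286: γ^2 = 119 + 2√(34034) + 286 = 405 + 2√(34034), so γ^2 - 405 = 2√(34034); squaring, (γ^2 - 405)^2 = 4·34034, i.e. γ^4 - 810γ^2 + 164025 - 136136 = 0, i.e. γ^4 - 810γ^2 + 27889 = 0. So γ is a root of x^4 - 810x^2 + 27889. This polynomial is irreducible over Q: it has no rational root (each ±√119 ± √286 is irrational), and any factorization into two quadratics over Q would force √(34034) ∈ Q (pairing opposite roots) or √119, √286 ∈ Q (other pairings), all impossible. Hence [Q(γ):Q] = 4 = [Q(√119, √286):Q], so Q(γ) = Q(√119, √286).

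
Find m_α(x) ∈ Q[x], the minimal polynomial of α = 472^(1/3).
m_α(x) = x^3 - 472

α satisfies α^3 = 472, so x^3 - 472 annihilates α. By the rational root test, a rational root p/q (in lowest terms) of x^3 - 472 would satisfy p^3 = 472 q^3, forcing q = 1 and p^3 = 472; but 472 is not a perfect cube, contradiction. A monic cubic over Q with no rational root is irreducible (any nontrivial factorization would include a linear factor). Hence x^3 - 472 is the minimal polynomial of α, and in particular [Q(α):Q] = 3.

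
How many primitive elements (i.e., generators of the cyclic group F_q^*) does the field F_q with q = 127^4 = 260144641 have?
There are φ(260144640) = 59424768 primitive elements

F_q^* is cyclic of order q - 1 = 260144640. A cyclic group of order m has exactly φ(m) generators. Here m = 260144640 = 2^9 · 3^2 · 5 · 7 · 1613, so the number of primitive elements is φ(260144640) = 59424768.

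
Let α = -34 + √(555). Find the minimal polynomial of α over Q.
m_α(x) = x^2 + 68x + 601

From α + 34 = √(555), squaring gives (α + 34)^2 = 555, i.e. α^2 + 68α + 1156 = 555, so α^2 + 68α + 601 = 0. The discriminant of x^2 + 68x + 601 is (68)^2 - 4·(601) = 4624 - 2404 = 2220, and 4·(555) is not a perfect square in Q since 555 is squarefree and ≠ 1. Hence x^2 + 68x + 601 is irreducible over Q and is the minimal polynomial of α.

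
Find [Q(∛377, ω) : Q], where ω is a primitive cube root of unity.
[Q(∛377, ω) : Q] = 6

[Q(∛377):Q] = 3 (min poly x^3 - 377, irreducible since 377 is not a perfect cube). [Q(ω):Q] = 2 (min poly x^2 + x + 1). Since Q(∛377) ⊂ R and ω ∉ R, we have ω ∉ Q(∛377), so x^2 + x + 1 remains irreducible over Q(∛377) and [Q(∛377, ω) : Q(∛377)] = 2. By the tower law, [Q(∛377, ω) : Q] = 3 · 2 = 6. (In fact Q(∛377, ω) is the splitting field of x^3 - 377 over Q.)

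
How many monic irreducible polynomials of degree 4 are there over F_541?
There are 21415468770 monic irreducible polynomials of degree 4 over F_541

Each element of F_{541^4} that lies in no proper subfield is a root of exactly one monic irreducible of degree 4 over F_541, and each such polynomial has 4 distinct roots in F_{541^4}. By Möbius inversion the count is N_541(4) = (1/4) Σ_{d|4} μ(4/d) · 541^d = (1/4)(μ(4)·541^1 + μ(2)·541^2 + μ(1)·541^4) = 85661875080/4 = 21415468770.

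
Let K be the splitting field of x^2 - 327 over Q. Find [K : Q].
[K : Q] = 2

f(x) = x^2 - 327 factors as (x - √327)(x + √327). The splitting field is K = Q(√327). Since 327 is squarefree and > 1, it is not a perfect square, so x^2 - 327 is irreducible over Q and [Q(√327) : Q] = 2. Hence [K : Q] = 2.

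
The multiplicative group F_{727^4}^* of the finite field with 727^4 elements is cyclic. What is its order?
|F_{727^4}^*| = 279342903840

F_{727^4} has 727^4 = 279342903841 elements; its multiplicative group consists of all nonzero elements, so |F_{727^4}^*| = 279342903841 - 1 = 279342903840. (It is cyclic since any finite subgroup of the multiplicative group of a field is cyclic.)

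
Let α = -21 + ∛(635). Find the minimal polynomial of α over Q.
m_α(x) = x^3 + 63x^2 + 1323x + 8626

Set β = α + 21 = ∛(635), so β^3 = 635. Then (α + 21)^3 - 635 = 0, i.e. α is a root of g(x) = (x + 21)^3 - 635 = x^3 + 63x^2 + 1323x + 8626. Since g(x) = h(x + 21) where h(x) = x^3 - 635, and h is irreducible over Q (because 635 is not a perfect cube, so h has no rational root, and a monic cubic with no rational root is irreducible), g is also irreducible (irreducibility is preserved under the substitution x → x + 21). Hence m_α(x) = x^3 + 63x^2 + 1323x + 8626.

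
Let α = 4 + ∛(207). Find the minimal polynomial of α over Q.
m_α(x) = x^3 - 12x^2 + 48x - 271

Set β = α - 4 = ∛(207), so β^3 = 207. Then (α - 4)^3 - 207 = 0, i.e. α is a root of g(x) = (x - 4)^3 - 207 = x^3 - 12x^2 + 48x - 271. Since g(x) = h(x - 4) where h(x) = x^3 - 207, and h is irreducible over Q (because 207 is not a perfect cube, so h has no rational root, and a monic cubic with no rational root is irreducible), g is also irreducible (irreducibility is preserved under the substitution x → x - 4). Hence m_α(x) = x^3 - 12x^2 + 48x - 271.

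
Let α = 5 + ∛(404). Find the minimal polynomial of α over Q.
m_α(x) = x^3 - 15x^2 + 75x - 529

Set β = α - 5 = ∛(404), so β^3 = 404. Then (α - 5)^3 - 404 = 0, i.e. α is a root of g(x) = (x - 5)^3 - 404 = x^3 - 15x^2 + 75x - 529. Since g(x) = h(x - 5) where h(x) = x^3 - 404, and h is irreducible over Q (because 404 is not a perfect cube, so h has no rational root, and a monic cubic with no rational root is irreducible), g is also irreducible (irreducibility is preserved under the substitution x → x - 5). Hence m_α(x) = x^3 - 15x^2 + 75x - 529.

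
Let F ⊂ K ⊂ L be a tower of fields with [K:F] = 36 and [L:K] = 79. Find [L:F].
[L:F] = 2844

The tower law says that for any tower of field extensions F ⊂ K ⊂ L with finite degrees, [L:F] = [L:K] · [K:F]. Here this gives [L:F] = 79 · 36 = 2844.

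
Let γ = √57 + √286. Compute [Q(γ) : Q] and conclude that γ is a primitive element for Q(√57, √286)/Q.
[Q(γ) : Q] = 4 (equivalently, Q(γ) = Q(√57, √286))

Obviously Q(γ) ⊆ Q(√57, √286), and [Q(√57, √286):Q] = 4 (since 57, 286 are distinct squarefree integers > 1 with 16302 not a perfect square). To show equality we compute the minimal polynomial of γ. From γ = √57 + √286: γ^2 = 57 + 2√(16302) + 286 = 343 + 2√(16302), so γ^2 - 343 = 2√(16302); squaring, (γ^2 - 343)^2 = 4·16302, i.e. γ^4 - 686γ^2 + 117649 - 65208 = 0, i.e. γ^4 - 686γ^2 + 52441 = 0. So γ is a root of x^4 - 686x^2 + 52441. This polynomial is irreducible over Q: it has no rational root (each ±√57 ± √286 is irrational), and any factorization into two quadratics over Q would force √(16302) ∈ Q (pairing opposite roots) or √57, √286 ∈ Q (other pairings), all impossible. Hence [Q(γ):Q] = 4 = [Q(√57, √286):Q], so Q(γ) = Q(√57, √286).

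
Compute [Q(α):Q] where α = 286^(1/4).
[Q(α):Q] = 4

α is a root of x^4 - 286. By Eisenstein's criterion at the prime p = 2 (which divides the constant term 286 but p^2 = 4 does not, since 286 is squarefree), x^4 - 286 is irreducible over Q. Hence [Q(α):Q] = 4.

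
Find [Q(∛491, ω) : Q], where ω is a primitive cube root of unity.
[Q(∛491, ω) : Q] = 6

[Q(∛491):Q] = 3 (min poly x^3 - 491, irreducible since 491 is not a perfect cube). [Q(ω):Q] = 2 (min poly x^2 + x + 1). Since Q(∛491) ⊂ R and ω ∉ R, we have ω ∉ Q(∛491), so x^2 + x + 1 remains irreducible over Q(∛491) and [Q(∛491, ω) : Q(∛491)] = 2. By the tower law, [Q(∛491, ω) : Q] = 3 · 2 = 6. (In fact Q(∛491, ω) is the splitting field of x^3 - 491 over Q.)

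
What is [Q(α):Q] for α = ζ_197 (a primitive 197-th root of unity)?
[Q(α):Q] = 196

The minimal polynomial of ζ_197 over Q is the 197-th cyclotomic polynomial Φ_197(x), which is irreducible over Q and has degree φ(197) = 196. Hence [Q(α):Q] = φ(197) = 196.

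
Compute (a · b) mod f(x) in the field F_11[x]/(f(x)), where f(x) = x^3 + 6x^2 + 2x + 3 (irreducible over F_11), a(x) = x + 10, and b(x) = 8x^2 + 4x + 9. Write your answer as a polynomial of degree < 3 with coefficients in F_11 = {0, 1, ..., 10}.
a · b ≡ 3x^2 (mod f(x))

Multiply in F_11[x]: a(x)·b(x) = (x + 10)·(8x^2 + 4x + 9) = 8x^3 + 7x^2 + 5x + 2. This has degree ≥ 3, so divide by f(x) over F_11: 8x^3 + 7x^2 + 5x + 2 = (8)·(x^3 + 6x^2 + 2x + 3) + (3x^2). Hence a·b ≡ 3x^2 (mod f). (F_11[x]/(f) is a field with 11^3 = 1331 elements since f is irreducible of degree 3.)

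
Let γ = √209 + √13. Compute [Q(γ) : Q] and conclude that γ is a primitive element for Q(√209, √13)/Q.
[Q(γ) : Q] = 4 (equivalently, Q(γ) = Q(√209, √13))

Obviously Q(γ) ⊆ Q(√209, √13), and [Q(√209, √13):Q] = 4 (since 209, 13 are distinct squarefree integers > 1 with 2717 not a perfect square). To show equality we compute the minimal polynomial of γ. From γ = √209 + √13: γ^2 = 209 + 2√(2717) + 13 = 222 + 2√(2717), so γ^2 - 222 = 2√(2717); squaring, (γ^2 - 222)^2 = 4·2717, i.e. γ^4 - 444γ^2 + 49284 - 10868 = 0, i.e. γ^4 - 444γ^2 + 38416 = 0. So γ is a root of x^4 - 444x^2 + 38416. This polynomial is irreducible over Q: it has no rational root (each ±√209 ± √13 is irrational), and any factorization into two quadratics over Q would force √(2717) ∈ Q (pairing opposite roots) or √209, √13 ∈ Q (other pairings), all impossible. Hence [Q(γ):Q] = 4 = [Q(√209, √13):Q], so Q(γ) = Q(√209, √13).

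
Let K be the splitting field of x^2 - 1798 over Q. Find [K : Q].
[K : Q] = 2

f(x) = x^2 - 1798 factors as (x - √1798)(x + √1798). The splitting field is K = Q(√1798). Since 1798 is squarefree and > 1, it is not a perfect square, so x^2 - 1798 is irreducible over Q and [Q(√1798) : Q] = 2. Hence [K : Q] = 2.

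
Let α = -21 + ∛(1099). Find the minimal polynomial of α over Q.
m_α(x) = x^3 + 63x^2 + 1323x + 8162

Set β = α + 21 = ∛(1099), so β^3 = 1099. Then (α + 21)^3 - 1099 = 0, i.e. α is a root of g(x) = (x + 21)^3 - 1099 = x^3 + 63x^2 + 1323x + 8162. Since g(x) = h(x + 21) where h(x) = x^3 - 1099, and h is irreducible over Q (because 1099 is not a perfect cube, so h has no rational root, and a monic cubic with no rational root is irreducible), g is also irreducible (irreducibility is preserved under the substitution x → x + 21). Hence m_α(x) = x^3 + 63x^2 + 1323x + 8162.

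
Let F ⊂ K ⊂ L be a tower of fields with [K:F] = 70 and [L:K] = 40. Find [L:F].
[L:F] = 2800

The tower law says that for any tower of field extensions F ⊂ K ⊂ L with finite degrees, [L:F] = [L:K] · [K:F]. Here this gives [L:F] = 40 · 70 = 2800.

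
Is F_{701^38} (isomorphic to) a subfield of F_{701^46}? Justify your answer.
No: F_{701^38} is not a subfield of F_{701^46}

F_{p^m} embeds in F_{p^n} iff m | n. Here 38 ∤ 46 (since 46 = 1·38 + 8 with remainder 8 ≠ 0), so F_{701^38} is not a subfield of F_{701^46}. Equivalently: if it were, the tower law would give 38 = [F_{701^38}:F_701] dividing [F_{701^46}:F_701] = 46, contradiction.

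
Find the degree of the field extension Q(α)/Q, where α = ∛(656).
[Q(α):Q] = 3

The minimal polynomial of α is x^3 - 656, irreducible over Q since 656 is not a perfect cube (so x^3 - 656 has no rational root). Hence [Q(α):Q] = deg(m_α) = 3.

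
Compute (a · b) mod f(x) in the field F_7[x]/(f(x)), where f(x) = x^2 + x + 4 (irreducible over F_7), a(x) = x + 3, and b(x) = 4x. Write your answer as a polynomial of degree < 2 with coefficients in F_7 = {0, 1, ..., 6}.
a · b ≡ x + 5 (mod f(x))

Multiply in F_7[x]: a(x)·b(x) = (x + 3)·(4x) = 4x^2 + 5x. This has degree ≥ 2, so divide by f(x) over F_7: 4x^2 + 5x = (4)·(x^2 + x + 4) + (x + 5). Hence a·b ≡ x + 5 (mod f). (F_7[x]/(f) is a field with 7^2 = 49 elements since f is irreducible of degree 2.)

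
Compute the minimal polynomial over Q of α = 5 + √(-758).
m_α(x) = x^2 - 10x + 783

From α - 5 = √(-758), squaring gives (α - 5)^2 = -758, i.e. α^2 - 10α + 25 = -758, so α^2 - 10α + 783 = 0. The discriminant of x^2 - 10x + 783 is (-10)^2 - 4·(783) = 100 - 3132 = -3032, and 4·(-758) is not a perfect square in Q since -758 is squarefree and ≠ 1. Hence x^2 - 10x + 783 is irreducible over Q and is the minimal polynomial of α.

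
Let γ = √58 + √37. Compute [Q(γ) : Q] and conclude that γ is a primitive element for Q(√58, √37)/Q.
[Q(γ) : Q] = 4 (equivalently, Q(γ) = Q(√58, √37))

Obviously Q(γ) ⊆ Q(√58, √37), and [Q(√58, √37):Q] = 4 (since 58, 37 are distinct squarefree integers > 1 with 2146 not a perfect square). To show equality we compute the minimal polynomial of γ. From γ = √58 + √37: γ^2 = 58 + 2√(2146) + 37 = 95 + 2√(2146), so γ^2 - 95 = 2√(2146); squaring, (γ^2 - 95)^2 = 4·2146, i.e. γ^4 - 190γ^2 + 9025 - 8584 = 0, i.e. γ^4 - 190γ^2 + 441 = 0. So γ is a root of x^4 - 190x^2 + 441. This polynomial is irreducible over Q: it has no rational root (each ±√58 ± √37 is irrational), and any factorization into two quadratics over Q would force √(2146) ∈ Q (pairing opposite roots) or √58, √37 ∈ Q (other pairings), all impossible. Hence [Q(γ):Q] = 4 = [Q(√58, √37):Q], so Q(γ) = Q(√58, √37).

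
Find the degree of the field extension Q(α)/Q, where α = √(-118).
[Q(α):Q] = 2

[Q(α):Q] equals the degree of the minimal polynomial of α. Here α^2 = -118 and x^2 + 118 is irreducible (d = -118 is squarefree, ≠ 1, hence not a square), so deg(m_α) = 2. Thus [Q(α):Q] = 2.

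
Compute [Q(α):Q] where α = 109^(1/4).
[Q(α):Q] = 4

α is a root of x^4 - 109. By Eisenstein's criterion at the prime p = 109 (which divides the constant term 109 but p^2 = 11881 does not, since 109 is squarefree), x^4 - 109 is irreducible over Q. Hence [Q(α):Q] = 4.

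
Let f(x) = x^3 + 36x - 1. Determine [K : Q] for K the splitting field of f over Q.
[K : Q] = 6

By the rational root test, any rational root of the monic integer polynomial f(x) = x^3 + 36x - 1 must be an integer dividing the constant term -1, i.e. one of ±{1}. Evaluating: f(1) = 36, f(-1) = -38; none is 0, so f has no rational root and is therefore irreducible over Q (a cubic with no linear factor over a field is irreducible). For an irreducible cubic, the Galois group is A_3 or S_3 according as the discriminant disc(f) = -4a^3 - 27b^2 = -4·(36)^3 - 27·(-1)^2 = -186651 is or is not a square in Q. Here disc(f) = -186651 is not a perfect square in Q, so the Galois group of f over Q is not contained in A_3 and must be all of S_3. The splitting field has degree |S_3| = 6 over Q, so [K : Q] = 6.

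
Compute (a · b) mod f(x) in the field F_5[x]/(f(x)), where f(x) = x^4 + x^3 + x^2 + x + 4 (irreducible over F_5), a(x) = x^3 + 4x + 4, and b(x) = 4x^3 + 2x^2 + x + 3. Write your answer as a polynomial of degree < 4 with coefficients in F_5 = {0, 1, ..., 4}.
a · b ≡ 3x^2 + 4x + 2 (mod f(x))

Multiply in F_5[x]: a(x)·b(x) = (x^3 + 4x + 4)·(4x^3 + 2x^2 + x + 3) = 4x^6 + 2x^5 + 2x^4 + 2x^3 + 2x^2 + x + 2. This has degree ≥ 4, so divide by f(x) over F_5: 4x^6 + 2x^5 + 2x^4 + 2x^3 + 2x^2 + x + 2 = (4x^2 + 3x)·(x^4 + x^3 + x^2 + x + 4) + (3x^2 + 4x + 2). Hence a·b ≡ 3x^2 + 4x + 2 (mod f). (F_5[x]/(f) is a field with 5^4 = 625 elements since f is irreducible of degree 4.)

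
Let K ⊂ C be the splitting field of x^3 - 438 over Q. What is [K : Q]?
[K : Q] = 6

The roots of x^3 - 438 are ∛438, ω∛438, ω^2∛438 where ω = e^(2πi/3) is a primitive cube root of unity, so K = Q(∛438, ω). Now [Q(∛438):Q] = 3 (since 438 is not a perfect cube, x^3 - 438 is irreducible) and [Q(ω):Q] = 2. Both 2 and 3 divide [K:Q], and [K:Q] ≤ 3·2 = 6, so [K:Q] = 6. (Equivalently: Q(∛438) ⊂ R but ω ∉ R, so [K : Q(∛438)] = 2.)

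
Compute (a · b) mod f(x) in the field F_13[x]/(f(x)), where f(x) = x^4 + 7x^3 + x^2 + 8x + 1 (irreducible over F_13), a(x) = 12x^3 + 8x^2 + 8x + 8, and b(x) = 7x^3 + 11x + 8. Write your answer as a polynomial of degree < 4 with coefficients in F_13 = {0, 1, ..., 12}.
a · b ≡ 6x^3 + 2x^2 + 12x + 6 (mod f(x))

Multiply in F_13[x]: a(x)·b(x) = (12x^3 + 8x^2 + 8x + 8)·(7x^3 + 11x + 8) = 6x^6 + 4x^5 + 6x^4 + 6x^3 + 9x^2 + 9x + 12. This has degree ≥ 4, so divide by f(x) over F_13: 6x^6 + 4x^5 + 6x^4 + 6x^3 + 9x^2 + 9x + 12 = (6x^2 + x + 6)·(x^4 + 7x^3 + x^2 + 8x + 1) + (6x^3 + 2x^2 + 12x + 6). Hence a·b ≡ 6x^3 + 2x^2 + 12x + 6 (mod f). (F_13[x]/(f) is a field with 13^4 = 28561 elements since f is irreducible of degree 4.)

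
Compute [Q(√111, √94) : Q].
[Q(√111, √94) : Q] = 4

[Q(√111):Q] = 2 (min poly x^2 - 111, irreducible since 111 is squarefree > 1). For the top step, suppose √94 ∈ Q(√111), say √94 = c + d√111 with c, d ∈ Q. Squaring: 94 = c^2 + 111d^2 + 2cd√111. Since √111 ∉ Q this forces 2cd = 0. If d = 0 then √94 = c ∈ Q, contradicting 94 squarefree > 1. If c = 0 then 94 = 111d^2, so 111·94 = (111d)^2 is a perfect square in Q — but 111·94 = 10434 is not a perfect square (since 111 and 94 are distinct squarefree integers). Contradiction. Hence √94 ∉ Q(√111), so x^2 - 94 stays irreducible over Q(√111) and [Q(√111, √94) : Q(√111)] = 2. By the tower law, [Q(√111, √94) : Q] = 2 · 2 = 4.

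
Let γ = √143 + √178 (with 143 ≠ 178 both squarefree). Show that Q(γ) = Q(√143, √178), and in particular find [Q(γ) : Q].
[Q(γ) : Q] = 4 (equivalently, Q(γ) = Q(√143, √178))

Obviously Q(γ) ⊆ Q(√143, √178), and [Q(√143, √178):Q] = 4 (since 143, 178 are distinct squarefree integers > 1 with 25454 not a perfect square). To show equality we compute the minimal polynomial of γ. From γ = √143 + √178: γ^2 = 143 + 2√(25454) + 178 = 321 + 2√(25454), so γ^2 - 321 = 2√(25454); squaring, (γ^2 - 321)^2 = 4·25454, i.e. γ^4 - 642γ^2 + 103041 - 101816 = 0, i.e. γ^4 - 642γ^2 + 1225 = 0. So γ is a root of x^4 - 642x^2 + 1225. This polynomial is irreducible over Q: it has no rational root (each ±√143 ± √178 is irrational), and any factorization into two quadratics over Q would force √(25454) ∈ Q (pairing opposite roots) or √143, √178 ∈ Q (other pairings), all impossible. Hence [Q(γ):Q] = 4 = [Q(√143, √178):Q], so Q(γ) = Q(√143, √178).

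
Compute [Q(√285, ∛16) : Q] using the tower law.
[Q(√285, ∛16) : Q] = 6

Let L = Q(√285, ∛16). Since Q(√285) ⊂ L and [Q(√285):Q] = 2, the tower law gives 2 | [L:Q]. Likewise Q(∛16) ⊂ L with [Q(∛16):Q] = 3 (because 16 is not a perfect cube), so 3 | [L:Q]. As gcd(2,3) = 1, [L:Q] is divisible by 6. Conversely L is generated over Q by √285 and ∛16, so [L:Q] ≤ 2·3 = 6. Therefore [Q(√285, ∛16) : Q] = 6.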